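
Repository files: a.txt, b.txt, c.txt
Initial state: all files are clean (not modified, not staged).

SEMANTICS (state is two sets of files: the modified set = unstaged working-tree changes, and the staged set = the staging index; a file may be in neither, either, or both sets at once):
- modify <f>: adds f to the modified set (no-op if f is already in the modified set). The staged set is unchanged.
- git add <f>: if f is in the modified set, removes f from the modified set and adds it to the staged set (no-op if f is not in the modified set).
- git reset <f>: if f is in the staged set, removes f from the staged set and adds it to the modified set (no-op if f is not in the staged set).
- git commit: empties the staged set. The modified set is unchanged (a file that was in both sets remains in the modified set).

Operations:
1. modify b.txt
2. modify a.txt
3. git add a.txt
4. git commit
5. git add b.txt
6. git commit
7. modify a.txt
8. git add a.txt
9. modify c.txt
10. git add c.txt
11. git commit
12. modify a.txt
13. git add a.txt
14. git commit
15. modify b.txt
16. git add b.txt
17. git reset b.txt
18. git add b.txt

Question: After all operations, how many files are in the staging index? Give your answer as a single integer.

After op 1 (modify b.txt): modified={b.txt} staged={none}
After op 2 (modify a.txt): modified={a.txt, b.txt} staged={none}
After op 3 (git add a.txt): modified={b.txt} staged={a.txt}
After op 4 (git commit): modified={b.txt} staged={none}
After op 5 (git add b.txt): modified={none} staged={b.txt}
After op 6 (git commit): modified={none} staged={none}
After op 7 (modify a.txt): modified={a.txt} staged={none}
After op 8 (git add a.txt): modified={none} staged={a.txt}
After op 9 (modify c.txt): modified={c.txt} staged={a.txt}
After op 10 (git add c.txt): modified={none} staged={a.txt, c.txt}
After op 11 (git commit): modified={none} staged={none}
After op 12 (modify a.txt): modified={a.txt} staged={none}
After op 13 (git add a.txt): modified={none} staged={a.txt}
After op 14 (git commit): modified={none} staged={none}
After op 15 (modify b.txt): modified={b.txt} staged={none}
After op 16 (git add b.txt): modified={none} staged={b.txt}
After op 17 (git reset b.txt): modified={b.txt} staged={none}
After op 18 (git add b.txt): modified={none} staged={b.txt}
Final staged set: {b.txt} -> count=1

Answer: 1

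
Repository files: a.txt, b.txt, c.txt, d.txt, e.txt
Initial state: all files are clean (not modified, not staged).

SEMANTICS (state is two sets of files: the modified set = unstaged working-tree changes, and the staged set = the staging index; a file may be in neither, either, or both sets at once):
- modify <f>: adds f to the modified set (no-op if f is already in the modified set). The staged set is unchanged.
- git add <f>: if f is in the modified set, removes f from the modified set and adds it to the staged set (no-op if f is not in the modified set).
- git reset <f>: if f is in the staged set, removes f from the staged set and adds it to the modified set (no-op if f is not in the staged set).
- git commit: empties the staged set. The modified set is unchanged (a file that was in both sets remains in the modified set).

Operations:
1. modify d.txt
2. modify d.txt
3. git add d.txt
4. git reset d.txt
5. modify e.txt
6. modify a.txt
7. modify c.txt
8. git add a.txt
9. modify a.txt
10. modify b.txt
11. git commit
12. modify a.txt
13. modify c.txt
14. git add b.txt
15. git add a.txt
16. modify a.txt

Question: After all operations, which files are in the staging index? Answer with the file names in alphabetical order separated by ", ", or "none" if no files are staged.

Answer: a.txt, b.txt

Derivation:
After op 1 (modify d.txt): modified={d.txt} staged={none}
After op 2 (modify d.txt): modified={d.txt} staged={none}
After op 3 (git add d.txt): modified={none} staged={d.txt}
After op 4 (git reset d.txt): modified={d.txt} staged={none}
After op 5 (modify e.txt): modified={d.txt, e.txt} staged={none}
After op 6 (modify a.txt): modified={a.txt, d.txt, e.txt} staged={none}
After op 7 (modify c.txt): modified={a.txt, c.txt, d.txt, e.txt} staged={none}
After op 8 (git add a.txt): modified={c.txt, d.txt, e.txt} staged={a.txt}
After op 9 (modify a.txt): modified={a.txt, c.txt, d.txt, e.txt} staged={a.txt}
After op 10 (modify b.txt): modified={a.txt, b.txt, c.txt, d.txt, e.txt} staged={a.txt}
After op 11 (git commit): modified={a.txt, b.txt, c.txt, d.txt, e.txt} staged={none}
After op 12 (modify a.txt): modified={a.txt, b.txt, c.txt, d.txt, e.txt} staged={none}
After op 13 (modify c.txt): modified={a.txt, b.txt, c.txt, d.txt, e.txt} staged={none}
After op 14 (git add b.txt): modified={a.txt, c.txt, d.txt, e.txt} staged={b.txt}
After op 15 (git add a.txt): modified={c.txt, d.txt, e.txt} staged={a.txt, b.txt}
After op 16 (modify a.txt): modified={a.txt, c.txt, d.txt, e.txt} staged={a.txt, b.txt}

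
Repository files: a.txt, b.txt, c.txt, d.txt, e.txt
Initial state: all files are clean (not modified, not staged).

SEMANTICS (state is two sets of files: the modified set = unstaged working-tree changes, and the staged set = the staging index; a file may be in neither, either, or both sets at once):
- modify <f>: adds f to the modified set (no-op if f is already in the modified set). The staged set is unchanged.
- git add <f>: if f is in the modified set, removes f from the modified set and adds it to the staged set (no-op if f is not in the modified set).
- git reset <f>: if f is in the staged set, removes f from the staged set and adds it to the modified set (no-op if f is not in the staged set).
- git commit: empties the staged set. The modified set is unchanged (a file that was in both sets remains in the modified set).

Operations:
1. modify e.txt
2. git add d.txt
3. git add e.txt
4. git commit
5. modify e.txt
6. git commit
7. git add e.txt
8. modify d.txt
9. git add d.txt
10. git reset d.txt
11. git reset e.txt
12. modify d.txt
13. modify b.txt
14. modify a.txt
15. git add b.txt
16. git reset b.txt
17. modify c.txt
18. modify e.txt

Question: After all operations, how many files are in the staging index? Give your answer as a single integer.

Answer: 0

Derivation:
After op 1 (modify e.txt): modified={e.txt} staged={none}
After op 2 (git add d.txt): modified={e.txt} staged={none}
After op 3 (git add e.txt): modified={none} staged={e.txt}
After op 4 (git commit): modified={none} staged={none}
After op 5 (modify e.txt): modified={e.txt} staged={none}
After op 6 (git commit): modified={e.txt} staged={none}
After op 7 (git add e.txt): modified={none} staged={e.txt}
After op 8 (modify d.txt): modified={d.txt} staged={e.txt}
After op 9 (git add d.txt): modified={none} staged={d.txt, e.txt}
After op 10 (git reset d.txt): modified={d.txt} staged={e.txt}
After op 11 (git reset e.txt): modified={d.txt, e.txt} staged={none}
After op 12 (modify d.txt): modified={d.txt, e.txt} staged={none}
After op 13 (modify b.txt): modified={b.txt, d.txt, e.txt} staged={none}
After op 14 (modify a.txt): modified={a.txt, b.txt, d.txt, e.txt} staged={none}
After op 15 (git add b.txt): modified={a.txt, d.txt, e.txt} staged={b.txt}
After op 16 (git reset b.txt): modified={a.txt, b.txt, d.txt, e.txt} staged={none}
After op 17 (modify c.txt): modified={a.txt, b.txt, c.txt, d.txt, e.txt} staged={none}
After op 18 (modify e.txt): modified={a.txt, b.txt, c.txt, d.txt, e.txt} staged={none}
Final staged set: {none} -> count=0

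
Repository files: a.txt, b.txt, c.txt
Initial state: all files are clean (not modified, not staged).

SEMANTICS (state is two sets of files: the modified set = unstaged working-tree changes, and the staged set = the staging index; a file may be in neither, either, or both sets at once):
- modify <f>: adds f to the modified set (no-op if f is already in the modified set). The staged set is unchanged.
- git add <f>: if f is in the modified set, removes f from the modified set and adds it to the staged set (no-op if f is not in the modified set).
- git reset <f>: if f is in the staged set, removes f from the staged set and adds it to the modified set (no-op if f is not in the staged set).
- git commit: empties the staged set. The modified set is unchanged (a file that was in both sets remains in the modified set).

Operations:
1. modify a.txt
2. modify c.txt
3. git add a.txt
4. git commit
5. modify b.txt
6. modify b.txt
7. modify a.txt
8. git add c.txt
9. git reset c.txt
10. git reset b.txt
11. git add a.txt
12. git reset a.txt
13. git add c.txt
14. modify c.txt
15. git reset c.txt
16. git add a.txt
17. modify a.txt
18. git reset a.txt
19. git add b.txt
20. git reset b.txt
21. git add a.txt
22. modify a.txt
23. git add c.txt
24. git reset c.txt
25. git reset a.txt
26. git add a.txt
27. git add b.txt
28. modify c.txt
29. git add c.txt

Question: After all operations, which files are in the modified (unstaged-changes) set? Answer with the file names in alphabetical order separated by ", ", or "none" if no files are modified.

Answer: none

Derivation:
After op 1 (modify a.txt): modified={a.txt} staged={none}
After op 2 (modify c.txt): modified={a.txt, c.txt} staged={none}
After op 3 (git add a.txt): modified={c.txt} staged={a.txt}
After op 4 (git commit): modified={c.txt} staged={none}
After op 5 (modify b.txt): modified={b.txt, c.txt} staged={none}
After op 6 (modify b.txt): modified={b.txt, c.txt} staged={none}
After op 7 (modify a.txt): modified={a.txt, b.txt, c.txt} staged={none}
After op 8 (git add c.txt): modified={a.txt, b.txt} staged={c.txt}
After op 9 (git reset c.txt): modified={a.txt, b.txt, c.txt} staged={none}
After op 10 (git reset b.txt): modified={a.txt, b.txt, c.txt} staged={none}
After op 11 (git add a.txt): modified={b.txt, c.txt} staged={a.txt}
After op 12 (git reset a.txt): modified={a.txt, b.txt, c.txt} staged={none}
After op 13 (git add c.txt): modified={a.txt, b.txt} staged={c.txt}
After op 14 (modify c.txt): modified={a.txt, b.txt, c.txt} staged={c.txt}
After op 15 (git reset c.txt): modified={a.txt, b.txt, c.txt} staged={none}
After op 16 (git add a.txt): modified={b.txt, c.txt} staged={a.txt}
After op 17 (modify a.txt): modified={a.txt, b.txt, c.txt} staged={a.txt}
After op 18 (git reset a.txt): modified={a.txt, b.txt, c.txt} staged={none}
After op 19 (git add b.txt): modified={a.txt, c.txt} staged={b.txt}
After op 20 (git reset b.txt): modified={a.txt, b.txt, c.txt} staged={none}
After op 21 (git add a.txt): modified={b.txt, c.txt} staged={a.txt}
After op 22 (modify a.txt): modified={a.txt, b.txt, c.txt} staged={a.txt}
After op 23 (git add c.txt): modified={a.txt, b.txt} staged={a.txt, c.txt}
After op 24 (git reset c.txt): modified={a.txt, b.txt, c.txt} staged={a.txt}
After op 25 (git reset a.txt): modified={a.txt, b.txt, c.txt} staged={none}
After op 26 (git add a.txt): modified={b.txt, c.txt} staged={a.txt}
After op 27 (git add b.txt): modified={c.txt} staged={a.txt, b.txt}
After op 28 (modify c.txt): modified={c.txt} staged={a.txt, b.txt}
After op 29 (git add c.txt): modified={none} staged={a.txt, b.txt, c.txt}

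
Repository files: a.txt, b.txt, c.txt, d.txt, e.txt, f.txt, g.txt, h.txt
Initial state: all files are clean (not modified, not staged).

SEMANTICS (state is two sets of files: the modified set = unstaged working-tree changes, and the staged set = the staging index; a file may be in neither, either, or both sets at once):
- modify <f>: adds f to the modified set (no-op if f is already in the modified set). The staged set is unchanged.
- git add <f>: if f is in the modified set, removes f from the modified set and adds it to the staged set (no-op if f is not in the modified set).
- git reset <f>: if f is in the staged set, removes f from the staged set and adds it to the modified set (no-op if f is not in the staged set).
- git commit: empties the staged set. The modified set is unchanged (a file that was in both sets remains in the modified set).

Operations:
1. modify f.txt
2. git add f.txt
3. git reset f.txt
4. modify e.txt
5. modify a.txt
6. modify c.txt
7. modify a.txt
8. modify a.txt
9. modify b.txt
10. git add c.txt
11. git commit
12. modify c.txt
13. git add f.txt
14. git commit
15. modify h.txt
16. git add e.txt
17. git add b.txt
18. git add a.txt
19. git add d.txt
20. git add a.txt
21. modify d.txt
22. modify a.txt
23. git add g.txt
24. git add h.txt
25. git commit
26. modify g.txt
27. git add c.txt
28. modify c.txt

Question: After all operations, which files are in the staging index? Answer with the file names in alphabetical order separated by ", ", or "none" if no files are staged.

After op 1 (modify f.txt): modified={f.txt} staged={none}
After op 2 (git add f.txt): modified={none} staged={f.txt}
After op 3 (git reset f.txt): modified={f.txt} staged={none}
After op 4 (modify e.txt): modified={e.txt, f.txt} staged={none}
After op 5 (modify a.txt): modified={a.txt, e.txt, f.txt} staged={none}
After op 6 (modify c.txt): modified={a.txt, c.txt, e.txt, f.txt} staged={none}
After op 7 (modify a.txt): modified={a.txt, c.txt, e.txt, f.txt} staged={none}
After op 8 (modify a.txt): modified={a.txt, c.txt, e.txt, f.txt} staged={none}
After op 9 (modify b.txt): modified={a.txt, b.txt, c.txt, e.txt, f.txt} staged={none}
After op 10 (git add c.txt): modified={a.txt, b.txt, e.txt, f.txt} staged={c.txt}
After op 11 (git commit): modified={a.txt, b.txt, e.txt, f.txt} staged={none}
After op 12 (modify c.txt): modified={a.txt, b.txt, c.txt, e.txt, f.txt} staged={none}
After op 13 (git add f.txt): modified={a.txt, b.txt, c.txt, e.txt} staged={f.txt}
After op 14 (git commit): modified={a.txt, b.txt, c.txt, e.txt} staged={none}
After op 15 (modify h.txt): modified={a.txt, b.txt, c.txt, e.txt, h.txt} staged={none}
After op 16 (git add e.txt): modified={a.txt, b.txt, c.txt, h.txt} staged={e.txt}
After op 17 (git add b.txt): modified={a.txt, c.txt, h.txt} staged={b.txt, e.txt}
After op 18 (git add a.txt): modified={c.txt, h.txt} staged={a.txt, b.txt, e.txt}
After op 19 (git add d.txt): modified={c.txt, h.txt} staged={a.txt, b.txt, e.txt}
After op 20 (git add a.txt): modified={c.txt, h.txt} staged={a.txt, b.txt, e.txt}
After op 21 (modify d.txt): modified={c.txt, d.txt, h.txt} staged={a.txt, b.txt, e.txt}
After op 22 (modify a.txt): modified={a.txt, c.txt, d.txt, h.txt} staged={a.txt, b.txt, e.txt}
After op 23 (git add g.txt): modified={a.txt, c.txt, d.txt, h.txt} staged={a.txt, b.txt, e.txt}
After op 24 (git add h.txt): modified={a.txt, c.txt, d.txt} staged={a.txt, b.txt, e.txt, h.txt}
After op 25 (git commit): modified={a.txt, c.txt, d.txt} staged={none}
After op 26 (modify g.txt): modified={a.txt, c.txt, d.txt, g.txt} staged={none}
After op 27 (git add c.txt): modified={a.txt, d.txt, g.txt} staged={c.txt}
After op 28 (modify c.txt): modified={a.txt, c.txt, d.txt, g.txt} staged={c.txt}

Answer: c.txt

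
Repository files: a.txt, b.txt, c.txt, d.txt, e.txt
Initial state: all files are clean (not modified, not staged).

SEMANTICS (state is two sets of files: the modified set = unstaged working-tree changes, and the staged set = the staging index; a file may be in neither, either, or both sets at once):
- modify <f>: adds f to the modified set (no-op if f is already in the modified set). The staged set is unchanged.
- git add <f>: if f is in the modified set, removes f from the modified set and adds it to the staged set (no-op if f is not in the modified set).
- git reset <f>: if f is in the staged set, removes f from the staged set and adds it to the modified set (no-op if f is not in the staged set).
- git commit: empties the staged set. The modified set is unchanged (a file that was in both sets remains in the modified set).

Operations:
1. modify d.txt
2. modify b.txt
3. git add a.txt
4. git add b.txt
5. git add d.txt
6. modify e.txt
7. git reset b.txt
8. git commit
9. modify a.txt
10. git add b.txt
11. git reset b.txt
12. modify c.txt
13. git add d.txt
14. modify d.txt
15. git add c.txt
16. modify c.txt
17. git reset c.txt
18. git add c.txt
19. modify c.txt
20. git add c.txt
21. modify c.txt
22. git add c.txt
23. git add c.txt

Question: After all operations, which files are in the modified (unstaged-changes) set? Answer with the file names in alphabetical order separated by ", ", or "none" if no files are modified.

Answer: a.txt, b.txt, d.txt, e.txt

Derivation:
After op 1 (modify d.txt): modified={d.txt} staged={none}
After op 2 (modify b.txt): modified={b.txt, d.txt} staged={none}
After op 3 (git add a.txt): modified={b.txt, d.txt} staged={none}
After op 4 (git add b.txt): modified={d.txt} staged={b.txt}
After op 5 (git add d.txt): modified={none} staged={b.txt, d.txt}
After op 6 (modify e.txt): modified={e.txt} staged={b.txt, d.txt}
After op 7 (git reset b.txt): modified={b.txt, e.txt} staged={d.txt}
After op 8 (git commit): modified={b.txt, e.txt} staged={none}
After op 9 (modify a.txt): modified={a.txt, b.txt, e.txt} staged={none}
After op 10 (git add b.txt): modified={a.txt, e.txt} staged={b.txt}
After op 11 (git reset b.txt): modified={a.txt, b.txt, e.txt} staged={none}
After op 12 (modify c.txt): modified={a.txt, b.txt, c.txt, e.txt} staged={none}
After op 13 (git add d.txt): modified={a.txt, b.txt, c.txt, e.txt} staged={none}
After op 14 (modify d.txt): modified={a.txt, b.txt, c.txt, d.txt, e.txt} staged={none}
After op 15 (git add c.txt): modified={a.txt, b.txt, d.txt, e.txt} staged={c.txt}
After op 16 (modify c.txt): modified={a.txt, b.txt, c.txt, d.txt, e.txt} staged={c.txt}
After op 17 (git reset c.txt): modified={a.txt, b.txt, c.txt, d.txt, e.txt} staged={none}
After op 18 (git add c.txt): modified={a.txt, b.txt, d.txt, e.txt} staged={c.txt}
After op 19 (modify c.txt): modified={a.txt, b.txt, c.txt, d.txt, e.txt} staged={c.txt}
After op 20 (git add c.txt): modified={a.txt, b.txt, d.txt, e.txt} staged={c.txt}
After op 21 (modify c.txt): modified={a.txt, b.txt, c.txt, d.txt, e.txt} staged={c.txt}
After op 22 (git add c.txt): modified={a.txt, b.txt, d.txt, e.txt} staged={c.txt}
After op 23 (git add c.txt): modified={a.txt, b.txt, d.txt, e.txt} staged={c.txt}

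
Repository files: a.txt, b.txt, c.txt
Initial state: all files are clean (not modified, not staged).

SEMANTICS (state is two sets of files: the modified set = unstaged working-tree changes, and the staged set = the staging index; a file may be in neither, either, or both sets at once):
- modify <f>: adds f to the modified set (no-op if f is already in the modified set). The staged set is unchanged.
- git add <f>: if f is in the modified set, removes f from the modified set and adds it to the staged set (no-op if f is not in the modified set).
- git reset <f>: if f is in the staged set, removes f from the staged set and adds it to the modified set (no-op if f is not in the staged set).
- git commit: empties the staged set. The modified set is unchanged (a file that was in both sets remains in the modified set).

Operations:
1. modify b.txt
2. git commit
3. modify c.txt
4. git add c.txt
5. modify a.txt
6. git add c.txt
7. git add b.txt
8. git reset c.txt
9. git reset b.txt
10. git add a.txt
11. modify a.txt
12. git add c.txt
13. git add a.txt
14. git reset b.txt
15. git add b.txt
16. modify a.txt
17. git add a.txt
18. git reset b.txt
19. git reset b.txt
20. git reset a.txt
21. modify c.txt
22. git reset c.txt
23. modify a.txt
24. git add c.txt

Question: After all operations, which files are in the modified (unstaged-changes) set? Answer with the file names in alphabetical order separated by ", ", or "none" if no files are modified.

Answer: a.txt, b.txt

Derivation:
After op 1 (modify b.txt): modified={b.txt} staged={none}
After op 2 (git commit): modified={b.txt} staged={none}
After op 3 (modify c.txt): modified={b.txt, c.txt} staged={none}
After op 4 (git add c.txt): modified={b.txt} staged={c.txt}
After op 5 (modify a.txt): modified={a.txt, b.txt} staged={c.txt}
After op 6 (git add c.txt): modified={a.txt, b.txt} staged={c.txt}
After op 7 (git add b.txt): modified={a.txt} staged={b.txt, c.txt}
After op 8 (git reset c.txt): modified={a.txt, c.txt} staged={b.txt}
After op 9 (git reset b.txt): modified={a.txt, b.txt, c.txt} staged={none}
After op 10 (git add a.txt): modified={b.txt, c.txt} staged={a.txt}
After op 11 (modify a.txt): modified={a.txt, b.txt, c.txt} staged={a.txt}
After op 12 (git add c.txt): modified={a.txt, b.txt} staged={a.txt, c.txt}
After op 13 (git add a.txt): modified={b.txt} staged={a.txt, c.txt}
After op 14 (git reset b.txt): modified={b.txt} staged={a.txt, c.txt}
After op 15 (git add b.txt): modified={none} staged={a.txt, b.txt, c.txt}
After op 16 (modify a.txt): modified={a.txt} staged={a.txt, b.txt, c.txt}
After op 17 (git add a.txt): modified={none} staged={a.txt, b.txt, c.txt}
After op 18 (git reset b.txt): modified={b.txt} staged={a.txt, c.txt}
After op 19 (git reset b.txt): modified={b.txt} staged={a.txt, c.txt}
After op 20 (git reset a.txt): modified={a.txt, b.txt} staged={c.txt}
After op 21 (modify c.txt): modified={a.txt, b.txt, c.txt} staged={c.txt}
After op 22 (git reset c.txt): modified={a.txt, b.txt, c.txt} staged={none}
After op 23 (modify a.txt): modified={a.txt, b.txt, c.txt} staged={none}
After op 24 (git add c.txt): modified={a.txt, b.txt} staged={c.txt}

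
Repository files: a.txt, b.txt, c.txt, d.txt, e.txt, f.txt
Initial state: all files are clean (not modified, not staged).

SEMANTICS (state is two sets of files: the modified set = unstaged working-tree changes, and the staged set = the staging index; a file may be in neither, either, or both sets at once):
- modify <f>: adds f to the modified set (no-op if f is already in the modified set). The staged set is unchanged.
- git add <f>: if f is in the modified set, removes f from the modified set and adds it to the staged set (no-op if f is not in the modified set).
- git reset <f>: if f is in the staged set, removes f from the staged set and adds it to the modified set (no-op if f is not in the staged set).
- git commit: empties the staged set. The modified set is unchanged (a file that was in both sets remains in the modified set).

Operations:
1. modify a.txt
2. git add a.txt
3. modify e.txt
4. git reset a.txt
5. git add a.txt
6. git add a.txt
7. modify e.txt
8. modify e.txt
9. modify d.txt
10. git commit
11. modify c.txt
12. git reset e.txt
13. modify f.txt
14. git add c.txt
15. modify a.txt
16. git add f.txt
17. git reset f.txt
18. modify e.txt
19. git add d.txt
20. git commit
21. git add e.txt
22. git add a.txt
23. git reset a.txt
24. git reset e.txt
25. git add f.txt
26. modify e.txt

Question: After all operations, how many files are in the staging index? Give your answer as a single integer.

Answer: 1

Derivation:
After op 1 (modify a.txt): modified={a.txt} staged={none}
After op 2 (git add a.txt): modified={none} staged={a.txt}
After op 3 (modify e.txt): modified={e.txt} staged={a.txt}
After op 4 (git reset a.txt): modified={a.txt, e.txt} staged={none}
After op 5 (git add a.txt): modified={e.txt} staged={a.txt}
After op 6 (git add a.txt): modified={e.txt} staged={a.txt}
After op 7 (modify e.txt): modified={e.txt} staged={a.txt}
After op 8 (modify e.txt): modified={e.txt} staged={a.txt}
After op 9 (modify d.txt): modified={d.txt, e.txt} staged={a.txt}
After op 10 (git commit): modified={d.txt, e.txt} staged={none}
After op 11 (modify c.txt): modified={c.txt, d.txt, e.txt} staged={none}
After op 12 (git reset e.txt): modified={c.txt, d.txt, e.txt} staged={none}
After op 13 (modify f.txt): modified={c.txt, d.txt, e.txt, f.txt} staged={none}
After op 14 (git add c.txt): modified={d.txt, e.txt, f.txt} staged={c.txt}
After op 15 (modify a.txt): modified={a.txt, d.txt, e.txt, f.txt} staged={c.txt}
After op 16 (git add f.txt): modified={a.txt, d.txt, e.txt} staged={c.txt, f.txt}
After op 17 (git reset f.txt): modified={a.txt, d.txt, e.txt, f.txt} staged={c.txt}
After op 18 (modify e.txt): modified={a.txt, d.txt, e.txt, f.txt} staged={c.txt}
After op 19 (git add d.txt): modified={a.txt, e.txt, f.txt} staged={c.txt, d.txt}
After op 20 (git commit): modified={a.txt, e.txt, f.txt} staged={none}
After op 21 (git add e.txt): modified={a.txt, f.txt} staged={e.txt}
After op 22 (git add a.txt): modified={f.txt} staged={a.txt, e.txt}
After op 23 (git reset a.txt): modified={a.txt, f.txt} staged={e.txt}
After op 24 (git reset e.txt): modified={a.txt, e.txt, f.txt} staged={none}
After op 25 (git add f.txt): modified={a.txt, e.txt} staged={f.txt}
After op 26 (modify e.txt): modified={a.txt, e.txt} staged={f.txt}
Final staged set: {f.txt} -> count=1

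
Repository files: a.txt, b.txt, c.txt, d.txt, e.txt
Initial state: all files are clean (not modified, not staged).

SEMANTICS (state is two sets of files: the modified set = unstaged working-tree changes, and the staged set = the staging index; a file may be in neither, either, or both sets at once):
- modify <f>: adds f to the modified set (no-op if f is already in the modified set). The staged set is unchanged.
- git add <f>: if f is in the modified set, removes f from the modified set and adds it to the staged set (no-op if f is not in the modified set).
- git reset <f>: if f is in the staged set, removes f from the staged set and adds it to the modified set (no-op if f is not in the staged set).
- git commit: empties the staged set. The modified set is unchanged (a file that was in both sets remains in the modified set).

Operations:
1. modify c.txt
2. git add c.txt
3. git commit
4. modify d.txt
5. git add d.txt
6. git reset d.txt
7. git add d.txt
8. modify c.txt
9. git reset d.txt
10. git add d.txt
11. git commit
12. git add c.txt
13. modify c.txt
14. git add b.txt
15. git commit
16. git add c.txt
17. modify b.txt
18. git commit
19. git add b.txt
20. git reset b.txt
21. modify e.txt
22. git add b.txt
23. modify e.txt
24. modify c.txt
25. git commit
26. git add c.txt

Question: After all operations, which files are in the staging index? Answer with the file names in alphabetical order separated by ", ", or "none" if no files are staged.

After op 1 (modify c.txt): modified={c.txt} staged={none}
After op 2 (git add c.txt): modified={none} staged={c.txt}
After op 3 (git commit): modified={none} staged={none}
After op 4 (modify d.txt): modified={d.txt} staged={none}
After op 5 (git add d.txt): modified={none} staged={d.txt}
After op 6 (git reset d.txt): modified={d.txt} staged={none}
After op 7 (git add d.txt): modified={none} staged={d.txt}
After op 8 (modify c.txt): modified={c.txt} staged={d.txt}
After op 9 (git reset d.txt): modified={c.txt, d.txt} staged={none}
After op 10 (git add d.txt): modified={c.txt} staged={d.txt}
After op 11 (git commit): modified={c.txt} staged={none}
After op 12 (git add c.txt): modified={none} staged={c.txt}
After op 13 (modify c.txt): modified={c.txt} staged={c.txt}
After op 14 (git add b.txt): modified={c.txt} staged={c.txt}
After op 15 (git commit): modified={c.txt} staged={none}
After op 16 (git add c.txt): modified={none} staged={c.txt}
After op 17 (modify b.txt): modified={b.txt} staged={c.txt}
After op 18 (git commit): modified={b.txt} staged={none}
After op 19 (git add b.txt): modified={none} staged={b.txt}
After op 20 (git reset b.txt): modified={b.txt} staged={none}
After op 21 (modify e.txt): modified={b.txt, e.txt} staged={none}
After op 22 (git add b.txt): modified={e.txt} staged={b.txt}
After op 23 (modify e.txt): modified={e.txt} staged={b.txt}
After op 24 (modify c.txt): modified={c.txt, e.txt} staged={b.txt}
After op 25 (git commit): modified={c.txt, e.txt} staged={none}
After op 26 (git add c.txt): modified={e.txt} staged={c.txt}

Answer: c.txt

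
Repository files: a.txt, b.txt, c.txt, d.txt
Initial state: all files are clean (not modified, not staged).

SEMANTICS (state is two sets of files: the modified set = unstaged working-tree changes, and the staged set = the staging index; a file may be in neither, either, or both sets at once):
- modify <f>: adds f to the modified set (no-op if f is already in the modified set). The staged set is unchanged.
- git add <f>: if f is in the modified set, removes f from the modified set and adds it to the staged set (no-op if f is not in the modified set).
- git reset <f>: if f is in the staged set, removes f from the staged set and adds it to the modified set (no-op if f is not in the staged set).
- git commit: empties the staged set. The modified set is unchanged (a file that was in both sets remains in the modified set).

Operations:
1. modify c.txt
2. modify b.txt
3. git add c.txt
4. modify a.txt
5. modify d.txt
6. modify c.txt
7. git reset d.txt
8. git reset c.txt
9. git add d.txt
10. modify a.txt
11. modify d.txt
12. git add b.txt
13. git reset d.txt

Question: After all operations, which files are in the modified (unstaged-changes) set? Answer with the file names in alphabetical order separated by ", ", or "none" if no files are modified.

Answer: a.txt, c.txt, d.txt

Derivation:
After op 1 (modify c.txt): modified={c.txt} staged={none}
After op 2 (modify b.txt): modified={b.txt, c.txt} staged={none}
After op 3 (git add c.txt): modified={b.txt} staged={c.txt}
After op 4 (modify a.txt): modified={a.txt, b.txt} staged={c.txt}
After op 5 (modify d.txt): modified={a.txt, b.txt, d.txt} staged={c.txt}
After op 6 (modify c.txt): modified={a.txt, b.txt, c.txt, d.txt} staged={c.txt}
After op 7 (git reset d.txt): modified={a.txt, b.txt, c.txt, d.txt} staged={c.txt}
After op 8 (git reset c.txt): modified={a.txt, b.txt, c.txt, d.txt} staged={none}
After op 9 (git add d.txt): modified={a.txt, b.txt, c.txt} staged={d.txt}
After op 10 (modify a.txt): modified={a.txt, b.txt, c.txt} staged={d.txt}
After op 11 (modify d.txt): modified={a.txt, b.txt, c.txt, d.txt} staged={d.txt}
After op 12 (git add b.txt): modified={a.txt, c.txt, d.txt} staged={b.txt, d.txt}
After op 13 (git reset d.txt): modified={a.txt, c.txt, d.txt} staged={b.txt}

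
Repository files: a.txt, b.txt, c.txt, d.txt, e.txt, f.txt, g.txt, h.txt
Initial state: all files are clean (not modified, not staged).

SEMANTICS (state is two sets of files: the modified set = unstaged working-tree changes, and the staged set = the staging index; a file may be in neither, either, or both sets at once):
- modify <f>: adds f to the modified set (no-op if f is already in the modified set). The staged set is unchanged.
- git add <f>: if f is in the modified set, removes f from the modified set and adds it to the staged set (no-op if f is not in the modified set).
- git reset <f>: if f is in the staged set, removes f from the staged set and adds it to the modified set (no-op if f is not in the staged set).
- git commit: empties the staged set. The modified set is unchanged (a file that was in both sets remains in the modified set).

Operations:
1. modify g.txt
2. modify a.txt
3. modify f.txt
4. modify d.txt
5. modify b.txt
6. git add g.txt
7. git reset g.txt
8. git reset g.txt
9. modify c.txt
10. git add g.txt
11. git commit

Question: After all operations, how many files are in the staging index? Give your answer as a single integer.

Answer: 0

Derivation:
After op 1 (modify g.txt): modified={g.txt} staged={none}
After op 2 (modify a.txt): modified={a.txt, g.txt} staged={none}
After op 3 (modify f.txt): modified={a.txt, f.txt, g.txt} staged={none}
After op 4 (modify d.txt): modified={a.txt, d.txt, f.txt, g.txt} staged={none}
After op 5 (modify b.txt): modified={a.txt, b.txt, d.txt, f.txt, g.txt} staged={none}
After op 6 (git add g.txt): modified={a.txt, b.txt, d.txt, f.txt} staged={g.txt}
After op 7 (git reset g.txt): modified={a.txt, b.txt, d.txt, f.txt, g.txt} staged={none}
After op 8 (git reset g.txt): modified={a.txt, b.txt, d.txt, f.txt, g.txt} staged={none}
After op 9 (modify c.txt): modified={a.txt, b.txt, c.txt, d.txt, f.txt, g.txt} staged={none}
After op 10 (git add g.txt): modified={a.txt, b.txt, c.txt, d.txt, f.txt} staged={g.txt}
After op 11 (git commit): modified={a.txt, b.txt, c.txt, d.txt, f.txt} staged={none}
Final staged set: {none} -> count=0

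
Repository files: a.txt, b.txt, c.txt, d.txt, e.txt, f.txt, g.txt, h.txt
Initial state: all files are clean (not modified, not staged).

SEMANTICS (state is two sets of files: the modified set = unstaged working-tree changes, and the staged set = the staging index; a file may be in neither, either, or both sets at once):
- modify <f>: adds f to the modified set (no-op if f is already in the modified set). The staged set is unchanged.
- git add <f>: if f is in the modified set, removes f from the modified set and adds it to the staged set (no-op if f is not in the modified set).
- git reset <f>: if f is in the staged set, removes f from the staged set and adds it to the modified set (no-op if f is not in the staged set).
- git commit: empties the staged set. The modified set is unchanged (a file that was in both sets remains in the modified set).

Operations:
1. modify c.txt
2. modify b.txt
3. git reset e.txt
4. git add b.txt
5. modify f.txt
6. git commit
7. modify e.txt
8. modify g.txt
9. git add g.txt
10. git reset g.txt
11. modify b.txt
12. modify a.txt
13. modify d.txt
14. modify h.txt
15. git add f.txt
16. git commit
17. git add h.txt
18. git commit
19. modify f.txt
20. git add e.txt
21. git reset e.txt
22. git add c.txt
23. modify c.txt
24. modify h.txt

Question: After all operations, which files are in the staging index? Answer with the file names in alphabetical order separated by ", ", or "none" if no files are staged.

Answer: c.txt

Derivation:
After op 1 (modify c.txt): modified={c.txt} staged={none}
After op 2 (modify b.txt): modified={b.txt, c.txt} staged={none}
After op 3 (git reset e.txt): modified={b.txt, c.txt} staged={none}
After op 4 (git add b.txt): modified={c.txt} staged={b.txt}
After op 5 (modify f.txt): modified={c.txt, f.txt} staged={b.txt}
After op 6 (git commit): modified={c.txt, f.txt} staged={none}
After op 7 (modify e.txt): modified={c.txt, e.txt, f.txt} staged={none}
After op 8 (modify g.txt): modified={c.txt, e.txt, f.txt, g.txt} staged={none}
After op 9 (git add g.txt): modified={c.txt, e.txt, f.txt} staged={g.txt}
After op 10 (git reset g.txt): modified={c.txt, e.txt, f.txt, g.txt} staged={none}
After op 11 (modify b.txt): modified={b.txt, c.txt, e.txt, f.txt, g.txt} staged={none}
After op 12 (modify a.txt): modified={a.txt, b.txt, c.txt, e.txt, f.txt, g.txt} staged={none}
After op 13 (modify d.txt): modified={a.txt, b.txt, c.txt, d.txt, e.txt, f.txt, g.txt} staged={none}
After op 14 (modify h.txt): modified={a.txt, b.txt, c.txt, d.txt, e.txt, f.txt, g.txt, h.txt} staged={none}
After op 15 (git add f.txt): modified={a.txt, b.txt, c.txt, d.txt, e.txt, g.txt, h.txt} staged={f.txt}
After op 16 (git commit): modified={a.txt, b.txt, c.txt, d.txt, e.txt, g.txt, h.txt} staged={none}
After op 17 (git add h.txt): modified={a.txt, b.txt, c.txt, d.txt, e.txt, g.txt} staged={h.txt}
After op 18 (git commit): modified={a.txt, b.txt, c.txt, d.txt, e.txt, g.txt} staged={none}
After op 19 (modify f.txt): modified={a.txt, b.txt, c.txt, d.txt, e.txt, f.txt, g.txt} staged={none}
After op 20 (git add e.txt): modified={a.txt, b.txt, c.txt, d.txt, f.txt, g.txt} staged={e.txt}
After op 21 (git reset e.txt): modified={a.txt, b.txt, c.txt, d.txt, e.txt, f.txt, g.txt} staged={none}
After op 22 (git add c.txt): modified={a.txt, b.txt, d.txt, e.txt, f.txt, g.txt} staged={c.txt}
After op 23 (modify c.txt): modified={a.txt, b.txt, c.txt, d.txt, e.txt, f.txt, g.txt} staged={c.txt}
After op 24 (modify h.txt): modified={a.txt, b.txt, c.txt, d.txt, e.txt, f.txt, g.txt, h.txt} staged={c.txt}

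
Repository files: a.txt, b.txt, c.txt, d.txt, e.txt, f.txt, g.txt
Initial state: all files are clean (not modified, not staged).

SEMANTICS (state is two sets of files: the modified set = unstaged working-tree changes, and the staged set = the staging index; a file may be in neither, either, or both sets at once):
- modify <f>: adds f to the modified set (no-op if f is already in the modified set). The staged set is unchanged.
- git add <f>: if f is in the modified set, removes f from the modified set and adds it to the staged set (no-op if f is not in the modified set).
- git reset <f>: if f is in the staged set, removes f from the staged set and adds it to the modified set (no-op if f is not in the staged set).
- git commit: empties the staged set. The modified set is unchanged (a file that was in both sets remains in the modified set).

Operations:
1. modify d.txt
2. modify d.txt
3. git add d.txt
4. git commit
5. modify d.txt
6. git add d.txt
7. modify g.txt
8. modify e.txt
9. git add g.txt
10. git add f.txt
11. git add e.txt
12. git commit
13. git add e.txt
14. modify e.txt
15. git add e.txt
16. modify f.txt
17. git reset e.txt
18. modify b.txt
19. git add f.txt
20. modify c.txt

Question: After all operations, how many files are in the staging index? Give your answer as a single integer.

Answer: 1

Derivation:
After op 1 (modify d.txt): modified={d.txt} staged={none}
After op 2 (modify d.txt): modified={d.txt} staged={none}
After op 3 (git add d.txt): modified={none} staged={d.txt}
After op 4 (git commit): modified={none} staged={none}
After op 5 (modify d.txt): modified={d.txt} staged={none}
After op 6 (git add d.txt): modified={none} staged={d.txt}
After op 7 (modify g.txt): modified={g.txt} staged={d.txt}
After op 8 (modify e.txt): modified={e.txt, g.txt} staged={d.txt}
After op 9 (git add g.txt): modified={e.txt} staged={d.txt, g.txt}
After op 10 (git add f.txt): modified={e.txt} staged={d.txt, g.txt}
After op 11 (git add e.txt): modified={none} staged={d.txt, e.txt, g.txt}
After op 12 (git commit): modified={none} staged={none}
After op 13 (git add e.txt): modified={none} staged={none}
After op 14 (modify e.txt): modified={e.txt} staged={none}
After op 15 (git add e.txt): modified={none} staged={e.txt}
After op 16 (modify f.txt): modified={f.txt} staged={e.txt}
After op 17 (git reset e.txt): modified={e.txt, f.txt} staged={none}
After op 18 (modify b.txt): modified={b.txt, e.txt, f.txt} staged={none}
After op 19 (git add f.txt): modified={b.txt, e.txt} staged={f.txt}
After op 20 (modify c.txt): modified={b.txt, c.txt, e.txt} staged={f.txt}
Final staged set: {f.txt} -> count=1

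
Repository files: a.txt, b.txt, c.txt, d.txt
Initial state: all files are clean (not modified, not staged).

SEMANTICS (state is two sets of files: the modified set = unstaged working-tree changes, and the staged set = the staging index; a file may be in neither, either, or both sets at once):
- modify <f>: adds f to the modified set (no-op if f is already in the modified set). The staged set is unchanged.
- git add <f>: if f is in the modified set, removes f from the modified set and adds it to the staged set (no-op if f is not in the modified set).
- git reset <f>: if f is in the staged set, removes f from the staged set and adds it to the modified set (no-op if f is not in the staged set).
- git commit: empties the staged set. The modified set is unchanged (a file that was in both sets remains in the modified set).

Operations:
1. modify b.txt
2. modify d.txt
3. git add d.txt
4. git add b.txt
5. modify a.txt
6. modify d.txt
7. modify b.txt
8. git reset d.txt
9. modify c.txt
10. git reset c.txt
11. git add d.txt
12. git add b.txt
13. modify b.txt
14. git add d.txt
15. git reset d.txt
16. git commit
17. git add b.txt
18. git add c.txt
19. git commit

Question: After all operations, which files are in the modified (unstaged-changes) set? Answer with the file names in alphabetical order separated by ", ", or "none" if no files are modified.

Answer: a.txt, d.txt

Derivation:
After op 1 (modify b.txt): modified={b.txt} staged={none}
After op 2 (modify d.txt): modified={b.txt, d.txt} staged={none}
After op 3 (git add d.txt): modified={b.txt} staged={d.txt}
After op 4 (git add b.txt): modified={none} staged={b.txt, d.txt}
After op 5 (modify a.txt): modified={a.txt} staged={b.txt, d.txt}
After op 6 (modify d.txt): modified={a.txt, d.txt} staged={b.txt, d.txt}
After op 7 (modify b.txt): modified={a.txt, b.txt, d.txt} staged={b.txt, d.txt}
After op 8 (git reset d.txt): modified={a.txt, b.txt, d.txt} staged={b.txt}
After op 9 (modify c.txt): modified={a.txt, b.txt, c.txt, d.txt} staged={b.txt}
After op 10 (git reset c.txt): modified={a.txt, b.txt, c.txt, d.txt} staged={b.txt}
After op 11 (git add d.txt): modified={a.txt, b.txt, c.txt} staged={b.txt, d.txt}
After op 12 (git add b.txt): modified={a.txt, c.txt} staged={b.txt, d.txt}
After op 13 (modify b.txt): modified={a.txt, b.txt, c.txt} staged={b.txt, d.txt}
After op 14 (git add d.txt): modified={a.txt, b.txt, c.txt} staged={b.txt, d.txt}
After op 15 (git reset d.txt): modified={a.txt, b.txt, c.txt, d.txt} staged={b.txt}
After op 16 (git commit): modified={a.txt, b.txt, c.txt, d.txt} staged={none}
After op 17 (git add b.txt): modified={a.txt, c.txt, d.txt} staged={b.txt}
After op 18 (git add c.txt): modified={a.txt, d.txt} staged={b.txt, c.txt}
After op 19 (git commit): modified={a.txt, d.txt} staged={none}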